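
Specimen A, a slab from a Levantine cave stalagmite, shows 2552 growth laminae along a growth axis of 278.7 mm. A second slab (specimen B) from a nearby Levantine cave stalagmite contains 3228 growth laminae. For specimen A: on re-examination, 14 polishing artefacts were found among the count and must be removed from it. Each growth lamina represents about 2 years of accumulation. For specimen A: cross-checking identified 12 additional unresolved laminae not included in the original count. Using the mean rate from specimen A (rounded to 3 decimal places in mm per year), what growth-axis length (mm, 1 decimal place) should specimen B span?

355.1 mm

Specimen A: true growth lamina count = 2552 − 14 + 12 = 2550.
Specimen A: 2550 growth laminae at 2 years each span 2550 × 2 = 5100 years.
A: Mean rate = 278.7 mm / 5100 years ≈ 0.055 mm per year.
Specimen B: multiplying by 2 years per growth lamina: 3228 × 2 = 6456 years. Length of B = 0.055 × 6456 = 355.1 mm.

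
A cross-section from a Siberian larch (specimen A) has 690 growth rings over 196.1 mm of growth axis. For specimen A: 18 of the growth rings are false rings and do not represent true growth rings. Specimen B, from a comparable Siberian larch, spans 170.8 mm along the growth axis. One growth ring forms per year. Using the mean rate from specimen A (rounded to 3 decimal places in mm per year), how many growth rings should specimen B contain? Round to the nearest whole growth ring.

585 growth rings

Specimen A: true growth ring count = 690 − 18 = 672.
A: 196.1 mm over 672 years gives 196.1 / 672 ≈ 0.292 mm per year.
B spans 170.8 / 0.292 = 584.93 years ≈ 585 growth rings.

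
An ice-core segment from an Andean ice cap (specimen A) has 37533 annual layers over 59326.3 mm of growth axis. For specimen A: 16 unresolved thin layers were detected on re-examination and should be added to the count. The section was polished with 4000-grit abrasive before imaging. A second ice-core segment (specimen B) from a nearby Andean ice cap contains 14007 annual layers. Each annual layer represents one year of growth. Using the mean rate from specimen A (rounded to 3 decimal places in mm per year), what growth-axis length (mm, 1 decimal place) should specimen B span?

Specimen A: correcting the raw count gives 37533 + 16 = 37549 true annual layers.
A: Extension rate ≈ 59326.3 / 37549 = 1.580 mm/yr.
B's length ≈ 1.580 × 14007 = 22131.1 mm.

22131.1 mm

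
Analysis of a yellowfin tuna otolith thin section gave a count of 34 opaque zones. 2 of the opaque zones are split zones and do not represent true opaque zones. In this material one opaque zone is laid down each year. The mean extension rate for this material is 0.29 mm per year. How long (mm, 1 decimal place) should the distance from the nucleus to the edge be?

True opaque zone count = 34 − 2 = 32.
Predicted length = 0.29 mm/year × 32 years = 9.3 mm.

9.3 mm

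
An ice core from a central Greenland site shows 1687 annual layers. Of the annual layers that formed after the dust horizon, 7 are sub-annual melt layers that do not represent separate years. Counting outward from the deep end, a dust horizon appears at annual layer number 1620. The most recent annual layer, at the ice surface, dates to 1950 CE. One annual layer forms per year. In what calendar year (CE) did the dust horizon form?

1890 CE

The dust horizon sits at annual layer 1620 from the deep end, so 1687 − 1620 = 67 annual layers formed after it.
67 − 7 false = 60 true annual layers after the dust horizon.
The annual layer at the ice surface is 1950 CE, so the dust horizon dates to 1950 − 60 = 1890 CE.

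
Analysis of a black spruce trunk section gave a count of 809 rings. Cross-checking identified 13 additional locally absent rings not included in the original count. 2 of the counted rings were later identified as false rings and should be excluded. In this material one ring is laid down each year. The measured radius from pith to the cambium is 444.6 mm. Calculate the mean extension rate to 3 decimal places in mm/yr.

0.542 mm/yr

True ring count = 809 − 2 + 13 = 820.
Extension rate ≈ 444.6 / 820 = 0.542 mm/yr.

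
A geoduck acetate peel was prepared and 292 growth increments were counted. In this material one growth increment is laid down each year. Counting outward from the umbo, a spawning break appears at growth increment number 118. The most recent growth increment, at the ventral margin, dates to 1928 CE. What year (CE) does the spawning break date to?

Between growth increment 118 and the ventral margin there are 292 − 118 = 174 growth increments.
The growth increment at the ventral margin is 1928 CE, so the spawning break dates to 1928 − 174 = 1754 CE.

1754 CE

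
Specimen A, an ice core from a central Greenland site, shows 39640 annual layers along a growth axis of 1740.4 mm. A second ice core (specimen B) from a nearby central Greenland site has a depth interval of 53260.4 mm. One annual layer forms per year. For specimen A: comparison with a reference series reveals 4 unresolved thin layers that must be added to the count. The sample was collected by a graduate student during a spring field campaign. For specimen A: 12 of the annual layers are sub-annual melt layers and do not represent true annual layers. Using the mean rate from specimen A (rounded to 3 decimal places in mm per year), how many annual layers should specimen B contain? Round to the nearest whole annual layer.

1210464 annual layers

Specimen A: correcting the raw count gives 39640 − 12 + 4 = 39632 true annual layers.
A: Extension rate ≈ 1740.4 / 39632 = 0.044 mm/year.
For B, 53260.4 / 0.044 = 1210463.64 years ≈ 1210464 annual layers.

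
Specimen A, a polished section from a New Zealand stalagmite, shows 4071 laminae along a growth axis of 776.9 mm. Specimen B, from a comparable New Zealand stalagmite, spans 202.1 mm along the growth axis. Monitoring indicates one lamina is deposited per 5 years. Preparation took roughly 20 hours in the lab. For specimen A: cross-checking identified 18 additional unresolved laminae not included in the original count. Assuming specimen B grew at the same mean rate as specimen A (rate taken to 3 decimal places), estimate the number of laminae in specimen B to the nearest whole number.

1064 laminae

Specimen A: correcting the raw count gives 4071 + 18 = 4089 true laminae.
Specimen A: at 5 years per lamina, 4089 × 5 = 20445 years.
A: Extension rate ≈ 776.9 / 20445 = 0.038 mm/yr.
B spans 202.1 / 0.038 = 5318.42 years; at 5 years per lamina that is 5318.42 / 5 ≈ 1064 laminae.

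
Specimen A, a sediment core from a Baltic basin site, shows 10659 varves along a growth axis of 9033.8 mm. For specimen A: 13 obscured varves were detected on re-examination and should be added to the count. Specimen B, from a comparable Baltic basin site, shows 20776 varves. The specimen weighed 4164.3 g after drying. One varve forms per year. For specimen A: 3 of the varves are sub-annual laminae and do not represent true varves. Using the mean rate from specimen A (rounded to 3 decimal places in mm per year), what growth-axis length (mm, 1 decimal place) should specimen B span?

17597.3 mm

Specimen A: correcting the raw count gives 10659 − 3 + 13 = 10669 true varves.
A: Mean rate = 9033.8 mm / 10669 years ≈ 0.847 mm per year.
Length of B = 0.847 × 20776 = 17597.3 mm.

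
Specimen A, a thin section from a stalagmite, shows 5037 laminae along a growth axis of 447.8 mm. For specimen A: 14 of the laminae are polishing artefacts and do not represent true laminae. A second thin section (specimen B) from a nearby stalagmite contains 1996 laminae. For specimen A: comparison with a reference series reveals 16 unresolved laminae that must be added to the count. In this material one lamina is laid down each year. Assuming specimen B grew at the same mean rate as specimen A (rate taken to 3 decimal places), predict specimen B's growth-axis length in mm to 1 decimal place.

177.6 mm

Specimen A: true lamina count = 5037 − 14 + 16 = 5039.
A: Extension rate ≈ 447.8 / 5039 = 0.089 mm/yr.
Length of B = 0.089 × 1996 = 177.6 mm.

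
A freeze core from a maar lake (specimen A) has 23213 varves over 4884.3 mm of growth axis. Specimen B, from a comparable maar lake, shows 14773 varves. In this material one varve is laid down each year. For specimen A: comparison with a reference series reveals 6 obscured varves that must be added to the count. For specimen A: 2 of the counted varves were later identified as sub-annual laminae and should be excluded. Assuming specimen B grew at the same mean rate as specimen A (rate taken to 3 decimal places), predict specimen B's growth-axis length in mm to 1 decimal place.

3102.3 mm

Specimen A: after corrections the count is 23213 − 2 + 6 = 23217 varves.
A: Extension rate ≈ 4884.3 / 23217 = 0.210 mm/year.
Length of B = 0.210 × 14773 = 3102.3 mm.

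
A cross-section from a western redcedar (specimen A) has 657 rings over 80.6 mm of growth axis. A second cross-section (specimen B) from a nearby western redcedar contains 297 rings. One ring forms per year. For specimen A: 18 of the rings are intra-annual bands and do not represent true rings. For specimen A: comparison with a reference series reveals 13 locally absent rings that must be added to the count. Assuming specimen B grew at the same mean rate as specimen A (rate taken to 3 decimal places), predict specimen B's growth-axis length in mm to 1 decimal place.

36.8 mm

Specimen A: after corrections the count is 657 − 18 + 13 = 652 rings.
A: Mean rate = 80.6 mm / 652 years ≈ 0.124 mm per year.
B's length ≈ 0.124 × 297 = 36.8 mm.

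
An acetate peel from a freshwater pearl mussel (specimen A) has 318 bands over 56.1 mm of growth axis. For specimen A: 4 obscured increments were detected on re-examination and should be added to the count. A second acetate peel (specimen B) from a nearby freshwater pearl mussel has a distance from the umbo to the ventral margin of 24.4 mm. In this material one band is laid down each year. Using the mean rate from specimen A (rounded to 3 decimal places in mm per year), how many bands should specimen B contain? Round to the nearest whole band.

Specimen A: after corrections the count is 318 + 4 = 322 bands.
A: Mean rate = 56.1 mm / 322 years ≈ 0.174 mm/yr.
B spans 24.4 / 0.174 = 140.23 years ≈ 140 bands.

140 bands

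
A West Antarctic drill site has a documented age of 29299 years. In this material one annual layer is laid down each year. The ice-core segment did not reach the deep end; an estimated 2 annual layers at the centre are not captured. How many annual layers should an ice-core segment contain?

29297 annual layers

Expected annual layers over 29299 years: 29299.
29299 − 2 missed = 29297 annual layers expected in the prepared section.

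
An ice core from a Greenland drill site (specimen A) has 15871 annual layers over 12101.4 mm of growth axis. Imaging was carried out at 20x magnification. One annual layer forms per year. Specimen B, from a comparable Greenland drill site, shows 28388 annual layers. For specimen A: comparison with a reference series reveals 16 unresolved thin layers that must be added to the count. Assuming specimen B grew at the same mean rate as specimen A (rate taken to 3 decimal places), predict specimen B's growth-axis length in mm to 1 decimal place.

Specimen A: after corrections the count is 15871 + 16 = 15887 annual layers.
A: 12101.4 mm over 15887 years gives 12101.4 / 15887 ≈ 0.762 mm/yr.
B's length ≈ 0.762 × 28388 = 21631.7 mm.

21631.7 mm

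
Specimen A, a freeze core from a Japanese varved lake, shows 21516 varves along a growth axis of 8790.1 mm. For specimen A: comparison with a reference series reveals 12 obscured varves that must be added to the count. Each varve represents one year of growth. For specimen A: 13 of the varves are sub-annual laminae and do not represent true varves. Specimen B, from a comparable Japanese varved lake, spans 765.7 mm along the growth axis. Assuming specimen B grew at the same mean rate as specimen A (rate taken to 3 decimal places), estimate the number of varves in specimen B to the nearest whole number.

1872 varves

Specimen A: true varve count = 21516 − 13 + 12 = 21515.
A: Mean rate = 8790.1 mm / 21515 years ≈ 0.409 mm per year.
Specimen B: 765.7 mm / 0.409 mm per year = 1872.13 years ≈ 1872 varves.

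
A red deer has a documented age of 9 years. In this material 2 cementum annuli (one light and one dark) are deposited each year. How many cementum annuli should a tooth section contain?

18 cementum annuli

With 2 cementum annuli per year, 9 years would produce 9 × 2 = 18 cementum annuli.
So 18 cementum annuli should be present.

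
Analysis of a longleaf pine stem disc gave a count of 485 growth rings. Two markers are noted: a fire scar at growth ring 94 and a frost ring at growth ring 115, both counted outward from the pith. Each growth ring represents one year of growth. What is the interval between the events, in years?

21 yr

115 − 94 = 21 growth rings lie between the two events.
One growth ring per year makes the interval 21 years.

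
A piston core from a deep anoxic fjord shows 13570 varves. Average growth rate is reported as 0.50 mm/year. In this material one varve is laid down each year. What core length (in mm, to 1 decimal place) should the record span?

The record spans 13570 years at 0.50 mm per year.
13570 years at 0.50 mm/year gives 0.50 × 13570 = 6785.0 mm.

6785.0 mm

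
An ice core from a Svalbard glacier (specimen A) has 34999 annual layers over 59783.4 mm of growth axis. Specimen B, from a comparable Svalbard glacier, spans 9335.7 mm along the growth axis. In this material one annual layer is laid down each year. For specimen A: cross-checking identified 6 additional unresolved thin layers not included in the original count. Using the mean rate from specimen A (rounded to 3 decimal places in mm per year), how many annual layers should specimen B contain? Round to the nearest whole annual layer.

Specimen A: correcting the raw count gives 34999 + 6 = 35005 true annual layers.
A: Extension rate ≈ 59783.4 / 35005 = 1.708 mm per year.
Specimen B: 9335.7 mm / 1.708 mm per year = 5465.87 years ≈ 5466 annual layers.

5466 annual layers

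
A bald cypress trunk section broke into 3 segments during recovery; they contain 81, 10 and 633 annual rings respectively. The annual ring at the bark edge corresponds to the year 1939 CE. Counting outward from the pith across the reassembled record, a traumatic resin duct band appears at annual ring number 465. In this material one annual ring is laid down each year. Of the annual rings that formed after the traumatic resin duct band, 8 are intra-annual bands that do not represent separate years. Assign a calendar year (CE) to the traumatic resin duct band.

Total annual rings = 81 + 10 + 633 = 724.
The traumatic resin duct band sits at annual ring 465 from the pith, so 724 − 465 = 259 annual rings formed after it.
259 − 8 false = 251 true annual rings after the traumatic resin duct band.
Counting back 251 years from 1939 CE places the traumatic resin duct band in 1939 − 251 = 1688 CE.

1688 CE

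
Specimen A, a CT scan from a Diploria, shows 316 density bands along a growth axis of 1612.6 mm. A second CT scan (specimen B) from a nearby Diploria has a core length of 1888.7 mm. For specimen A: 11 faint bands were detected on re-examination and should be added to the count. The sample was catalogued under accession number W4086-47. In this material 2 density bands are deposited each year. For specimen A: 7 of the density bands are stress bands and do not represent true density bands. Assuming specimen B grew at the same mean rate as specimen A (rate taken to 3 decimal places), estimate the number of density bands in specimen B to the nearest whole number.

Specimen A: after corrections the count is 316 − 7 + 11 = 320 density bands.
Specimen A: with 2 density bands per year, 320 / 2 = 160 years.
A: Mean rate = 1612.6 mm / 160 years ≈ 10.079 mm/year.
Specimen B: 1888.7 mm / 10.079 mm per year = 187.39 years; at 2 density bands per year that is 187.39 × 2 ≈ 375 density bands.

375 density bands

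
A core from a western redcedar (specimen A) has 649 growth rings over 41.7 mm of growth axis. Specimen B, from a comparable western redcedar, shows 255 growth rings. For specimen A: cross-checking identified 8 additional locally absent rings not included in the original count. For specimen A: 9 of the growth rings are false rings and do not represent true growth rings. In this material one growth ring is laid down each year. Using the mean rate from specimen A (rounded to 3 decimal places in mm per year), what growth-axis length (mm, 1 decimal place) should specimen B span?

Specimen A: adjusted count: 649 − 9 + 8 = 648 growth rings.
A: Extension rate ≈ 41.7 / 648 = 0.064 mm per year.
For B, 0.064 mm/year × 255 years = 16.3 mm.

16.3 mm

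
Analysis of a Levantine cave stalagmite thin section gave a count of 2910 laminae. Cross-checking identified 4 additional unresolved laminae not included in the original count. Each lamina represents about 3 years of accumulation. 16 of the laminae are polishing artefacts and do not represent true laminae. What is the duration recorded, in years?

After corrections the count is 2910 − 16 + 4 = 2898 laminae.
Multiplying by 3 years per lamina: 2898 × 3 = 8694 years.

8694 yr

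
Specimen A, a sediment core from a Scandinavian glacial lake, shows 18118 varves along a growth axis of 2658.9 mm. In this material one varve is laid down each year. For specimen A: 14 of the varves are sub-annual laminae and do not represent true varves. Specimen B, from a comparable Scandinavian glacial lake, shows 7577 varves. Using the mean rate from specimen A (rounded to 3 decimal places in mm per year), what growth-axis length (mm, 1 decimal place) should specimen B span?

1113.8 mm

Specimen A: true varve count = 18118 − 14 = 18104.
A: 2658.9 mm over 18104 years gives 2658.9 / 18104 ≈ 0.147 mm per year.
Length of B = 0.147 × 7577 = 1113.8 mm.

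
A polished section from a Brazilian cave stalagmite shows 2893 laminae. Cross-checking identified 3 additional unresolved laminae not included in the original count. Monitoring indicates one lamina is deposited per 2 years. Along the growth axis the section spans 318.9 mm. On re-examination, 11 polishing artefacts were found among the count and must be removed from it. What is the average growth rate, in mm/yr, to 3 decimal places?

0.055 mm/yr

Adjusted count: 2893 − 11 + 3 = 2885 laminae.
Multiplying by 2 years per lamina: 2885 × 2 = 5770 years.
318.9 mm over 5770 years gives 318.9 / 5770 ≈ 0.055 mm/yr.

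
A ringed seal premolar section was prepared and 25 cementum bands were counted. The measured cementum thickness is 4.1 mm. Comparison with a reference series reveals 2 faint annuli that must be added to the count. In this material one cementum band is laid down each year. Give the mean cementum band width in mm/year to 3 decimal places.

True cementum band count = 25 + 2 = 27.
Extension rate ≈ 4.1 / 27 = 0.152 mm/year.

0.152 mm/year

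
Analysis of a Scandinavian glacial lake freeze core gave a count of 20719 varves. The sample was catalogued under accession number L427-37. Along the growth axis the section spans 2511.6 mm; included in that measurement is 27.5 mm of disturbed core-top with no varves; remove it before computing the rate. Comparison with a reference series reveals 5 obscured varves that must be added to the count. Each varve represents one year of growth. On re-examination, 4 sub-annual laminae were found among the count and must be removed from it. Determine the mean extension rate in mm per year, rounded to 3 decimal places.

Adjusted count: 20719 − 4 + 5 = 20720 varves.
Removing the 27.5 mm offcut leaves 2511.6 − 27.5 = 2484.1 mm.
Mean rate = 2484.1 mm / 20720 years ≈ 0.120 mm per year.

0.120 mm per year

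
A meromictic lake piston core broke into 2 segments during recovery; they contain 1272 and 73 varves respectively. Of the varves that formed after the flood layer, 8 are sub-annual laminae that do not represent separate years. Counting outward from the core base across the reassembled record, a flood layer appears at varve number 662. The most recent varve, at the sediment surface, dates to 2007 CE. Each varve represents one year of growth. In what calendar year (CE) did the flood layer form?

1332 CE

Total varves = 1272 + 73 = 1345.
Between varve 662 and the sediment surface there are 1345 − 662 = 683 varves.
Excluding 8 false varves: 683 − 8 = 675.
Counting back 675 years from 2007 CE places the flood layer in 2007 − 675 = 1332 CE.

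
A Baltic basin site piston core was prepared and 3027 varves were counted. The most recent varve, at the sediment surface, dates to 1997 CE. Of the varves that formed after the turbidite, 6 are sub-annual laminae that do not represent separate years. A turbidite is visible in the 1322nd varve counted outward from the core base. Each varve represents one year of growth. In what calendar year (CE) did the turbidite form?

298 CE

The turbidite sits at varve 1322 from the core base, so 3027 − 1322 = 1705 varves formed after it.
Excluding 6 false varves: 1705 − 6 = 1699.
The varve at the sediment surface is 1997 CE, so the turbidite dates to 1997 − 1699 = 298 CE.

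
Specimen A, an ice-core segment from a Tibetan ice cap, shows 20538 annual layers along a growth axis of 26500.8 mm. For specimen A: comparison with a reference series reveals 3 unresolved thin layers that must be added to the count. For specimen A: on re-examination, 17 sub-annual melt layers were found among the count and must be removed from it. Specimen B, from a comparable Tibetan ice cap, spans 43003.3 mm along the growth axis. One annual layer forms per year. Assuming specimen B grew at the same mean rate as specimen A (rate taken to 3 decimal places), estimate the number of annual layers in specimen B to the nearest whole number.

33310 annual layers

Specimen A: correcting the raw count gives 20538 − 17 + 3 = 20524 true annual layers.
A: Extension rate ≈ 26500.8 / 20524 = 1.291 mm per year.
B spans 43003.3 / 1.291 = 33310.07 years ≈ 33310 annual layers.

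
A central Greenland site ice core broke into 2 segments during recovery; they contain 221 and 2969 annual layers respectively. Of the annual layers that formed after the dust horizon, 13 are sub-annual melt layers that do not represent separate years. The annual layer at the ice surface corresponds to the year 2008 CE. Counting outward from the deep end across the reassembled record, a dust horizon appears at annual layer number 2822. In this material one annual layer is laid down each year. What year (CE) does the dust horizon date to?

1653 CE

Total annual layers = 221 + 2969 = 3190.
3190 − 2822 = 368 annual layers lie beyond the dust horizon toward the ice surface.
Removing the 13 false annual layers leaves 368 − 13 = 355 true annual layers beyond the dust horizon.
2008 − 355 = 1653 CE.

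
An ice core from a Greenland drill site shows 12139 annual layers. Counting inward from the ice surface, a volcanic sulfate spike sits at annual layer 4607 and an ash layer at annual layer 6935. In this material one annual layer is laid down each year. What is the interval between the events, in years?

6935 − 4607 = 2328 annual layers lie between the two events.
That is 2328 years at one annual layer per year.

2328 yr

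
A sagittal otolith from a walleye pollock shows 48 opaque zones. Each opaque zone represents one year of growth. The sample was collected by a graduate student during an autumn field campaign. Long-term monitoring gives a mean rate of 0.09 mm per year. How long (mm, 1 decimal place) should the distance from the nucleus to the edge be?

4.3 mm

The record spans 48 years at 0.09 mm per year.
Length ≈ 0.09 × 48 = 4.3 mm.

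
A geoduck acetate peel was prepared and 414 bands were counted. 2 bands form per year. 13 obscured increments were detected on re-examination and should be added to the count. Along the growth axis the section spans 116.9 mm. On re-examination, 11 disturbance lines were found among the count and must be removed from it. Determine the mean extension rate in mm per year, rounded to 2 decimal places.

0.56 mm per year

True band count = 414 − 11 + 13 = 416.
With 2 bands per year, 416 / 2 = 208 years.
Mean rate = 116.9 mm / 208 years ≈ 0.56 mm per year.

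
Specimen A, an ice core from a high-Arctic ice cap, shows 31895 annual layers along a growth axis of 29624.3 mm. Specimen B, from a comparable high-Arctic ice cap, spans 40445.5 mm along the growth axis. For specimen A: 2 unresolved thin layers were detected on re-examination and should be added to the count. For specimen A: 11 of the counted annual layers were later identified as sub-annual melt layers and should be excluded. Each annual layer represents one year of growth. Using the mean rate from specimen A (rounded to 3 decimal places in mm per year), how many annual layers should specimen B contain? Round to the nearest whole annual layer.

43537 annual layers

Specimen A: after corrections the count is 31895 − 11 + 2 = 31886 annual layers.
A: Extension rate ≈ 29624.3 / 31886 = 0.929 mm/year.
Specimen B: 40445.5 mm / 0.929 mm per year = 43536.60 years ≈ 43537 annual layers.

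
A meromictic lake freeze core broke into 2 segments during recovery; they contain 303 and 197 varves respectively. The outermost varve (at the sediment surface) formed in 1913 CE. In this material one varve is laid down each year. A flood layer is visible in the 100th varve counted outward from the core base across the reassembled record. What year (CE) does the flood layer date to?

Total varves = 303 + 197 = 500.
Between varve 100 and the sediment surface there are 500 − 100 = 400 varves.
Counting back 400 years from 1913 CE places the flood layer in 1913 − 400 = 1513 CE.

1513 CE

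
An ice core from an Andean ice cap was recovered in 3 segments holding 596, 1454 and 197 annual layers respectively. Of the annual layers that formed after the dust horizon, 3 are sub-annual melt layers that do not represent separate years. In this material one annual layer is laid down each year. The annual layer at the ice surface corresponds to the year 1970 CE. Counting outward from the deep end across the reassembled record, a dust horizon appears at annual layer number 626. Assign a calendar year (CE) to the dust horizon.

Total annual layers = 596 + 1454 + 197 = 2247.
2247 − 626 = 1621 annual layers lie beyond the dust horizon toward the ice surface.
Removing the 3 false annual layers leaves 1621 − 3 = 1618 true annual layers beyond the dust horizon.
Counting back 1618 years from 1970 CE places the dust horizon in 1970 − 1618 = 352 CE.

352 CE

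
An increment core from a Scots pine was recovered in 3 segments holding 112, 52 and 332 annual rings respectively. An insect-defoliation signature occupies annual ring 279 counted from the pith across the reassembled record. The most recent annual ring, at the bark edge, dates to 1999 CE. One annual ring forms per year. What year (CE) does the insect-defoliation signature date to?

Total annual rings = 112 + 52 + 332 = 496.
Between annual ring 279 and the bark edge there are 496 − 279 = 217 annual rings.
The annual ring at the bark edge is 1999 CE, so the insect-defoliation signature dates to 1999 − 217 = 1782 CE.

1782 CE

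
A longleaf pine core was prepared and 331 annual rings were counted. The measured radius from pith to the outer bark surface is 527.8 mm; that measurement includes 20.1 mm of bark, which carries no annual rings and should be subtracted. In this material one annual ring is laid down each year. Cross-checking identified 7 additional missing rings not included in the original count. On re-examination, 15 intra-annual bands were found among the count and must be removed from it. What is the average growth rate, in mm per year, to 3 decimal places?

After corrections the count is 331 − 15 + 7 = 323 annual rings.
The growth record spans 527.8 − 20.1 = 507.7 mm.
Mean rate = 507.7 mm / 323 years ≈ 1.572 mm per year.

1.572 mm per year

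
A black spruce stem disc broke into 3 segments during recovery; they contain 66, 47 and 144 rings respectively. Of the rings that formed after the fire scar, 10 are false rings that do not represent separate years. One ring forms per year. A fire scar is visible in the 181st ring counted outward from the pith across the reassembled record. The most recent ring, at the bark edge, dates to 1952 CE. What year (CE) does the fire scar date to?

Total rings = 66 + 47 + 144 = 257.
257 − 181 = 76 rings lie beyond the fire scar toward the bark edge.
76 − 10 false = 66 true rings after the fire scar.
The ring at the bark edge is 1952 CE, so the fire scar dates to 1952 − 66 = 1886 CE.

1886 CE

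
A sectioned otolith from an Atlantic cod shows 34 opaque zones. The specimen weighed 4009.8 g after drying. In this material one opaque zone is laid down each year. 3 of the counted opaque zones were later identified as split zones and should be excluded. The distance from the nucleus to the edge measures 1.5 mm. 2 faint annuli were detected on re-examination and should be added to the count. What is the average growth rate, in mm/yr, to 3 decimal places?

After corrections the count is 34 − 3 + 2 = 33 opaque zones.
Extension rate ≈ 1.5 / 33 = 0.045 mm/yr.

0.045 mm/yr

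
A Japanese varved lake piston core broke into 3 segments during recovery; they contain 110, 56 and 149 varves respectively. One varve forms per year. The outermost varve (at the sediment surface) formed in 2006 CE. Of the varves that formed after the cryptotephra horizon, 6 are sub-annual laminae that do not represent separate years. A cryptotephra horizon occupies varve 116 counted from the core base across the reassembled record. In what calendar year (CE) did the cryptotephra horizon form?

Total varves = 110 + 56 + 149 = 315.
The cryptotephra horizon sits at varve 116 from the core base, so 315 − 116 = 199 varves formed after it.
Excluding 6 false varves: 199 − 6 = 193.
2006 − 193 = 1813 CE.

1813 CE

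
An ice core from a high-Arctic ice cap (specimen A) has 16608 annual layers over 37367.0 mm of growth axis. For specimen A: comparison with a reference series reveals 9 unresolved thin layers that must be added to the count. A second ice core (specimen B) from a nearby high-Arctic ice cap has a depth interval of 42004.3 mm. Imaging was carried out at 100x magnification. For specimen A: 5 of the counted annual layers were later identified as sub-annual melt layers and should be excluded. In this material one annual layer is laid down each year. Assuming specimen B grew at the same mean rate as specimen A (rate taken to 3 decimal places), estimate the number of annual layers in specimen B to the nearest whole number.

18677 annual layers

Specimen A: correcting the raw count gives 16608 − 5 + 9 = 16612 true annual layers.
A: 37367.0 mm over 16612 years gives 37367.0 / 16612 ≈ 2.249 mm per year.
Specimen B: 42004.3 mm / 2.249 mm per year = 18676.88 years ≈ 18677 annual layers.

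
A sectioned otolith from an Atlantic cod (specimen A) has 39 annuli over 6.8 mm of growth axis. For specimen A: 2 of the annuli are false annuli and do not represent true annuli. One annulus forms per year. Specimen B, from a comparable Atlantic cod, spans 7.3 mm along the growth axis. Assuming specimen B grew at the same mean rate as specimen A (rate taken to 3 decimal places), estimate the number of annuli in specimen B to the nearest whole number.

Specimen A: correcting the raw count gives 39 − 2 = 37 true annuli.
A: Extension rate ≈ 6.8 / 37 = 0.184 mm/year.
For B, 7.3 / 0.184 = 39.67 years ≈ 40 annuli.

40 annuli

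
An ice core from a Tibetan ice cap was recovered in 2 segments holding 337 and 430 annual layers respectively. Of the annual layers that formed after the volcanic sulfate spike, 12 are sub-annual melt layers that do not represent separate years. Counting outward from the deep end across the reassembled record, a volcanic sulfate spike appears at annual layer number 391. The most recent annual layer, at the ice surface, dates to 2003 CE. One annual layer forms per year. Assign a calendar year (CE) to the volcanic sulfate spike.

1639 CE

Total annual layers = 337 + 430 = 767.
The volcanic sulfate spike sits at annual layer 391 from the deep end, so 767 − 391 = 376 annual layers formed after it.
Excluding 12 false annual layers: 376 − 12 = 364.
The annual layer at the ice surface is 2003 CE, so the volcanic sulfate spike dates to 2003 − 364 = 1639 CE.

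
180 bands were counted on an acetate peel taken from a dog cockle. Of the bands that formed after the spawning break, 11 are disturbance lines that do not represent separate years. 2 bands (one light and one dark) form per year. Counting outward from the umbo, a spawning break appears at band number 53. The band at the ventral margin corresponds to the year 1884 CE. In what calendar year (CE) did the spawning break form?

1826 CE

Between band 53 and the ventral margin there are 180 − 53 = 127 bands.
127 − 11 false = 116 true bands after the spawning break.
Dividing by 2 bands per year: 116 / 2 = 58 years.
1884 − 58 = 1826 CE.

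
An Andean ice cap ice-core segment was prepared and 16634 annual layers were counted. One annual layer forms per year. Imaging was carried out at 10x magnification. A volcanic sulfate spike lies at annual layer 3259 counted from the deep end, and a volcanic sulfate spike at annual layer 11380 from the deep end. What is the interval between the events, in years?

8121 yr

The two markers are separated by 11380 − 3259 = 8121 annual layers.
That is 8121 years at one annual layer per year.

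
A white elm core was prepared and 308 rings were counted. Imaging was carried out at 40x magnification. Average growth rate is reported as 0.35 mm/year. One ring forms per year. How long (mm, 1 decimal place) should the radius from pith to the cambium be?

107.8 mm

The record spans 308 years at 0.35 mm per year.
Length ≈ 0.35 × 308 = 107.8 mm.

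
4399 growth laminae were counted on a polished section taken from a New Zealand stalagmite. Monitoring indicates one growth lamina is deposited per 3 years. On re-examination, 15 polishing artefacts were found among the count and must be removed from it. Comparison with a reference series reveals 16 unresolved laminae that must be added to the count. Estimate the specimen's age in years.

13200 years

After corrections the count is 4399 − 15 + 16 = 4400 growth laminae.
4400 growth laminae at 3 years each span 4400 × 3 = 13200 years.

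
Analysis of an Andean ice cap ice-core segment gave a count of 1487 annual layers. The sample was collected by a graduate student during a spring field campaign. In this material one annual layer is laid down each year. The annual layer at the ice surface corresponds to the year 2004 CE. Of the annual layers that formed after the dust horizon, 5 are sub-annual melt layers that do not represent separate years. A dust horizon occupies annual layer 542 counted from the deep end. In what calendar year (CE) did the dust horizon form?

Between annual layer 542 and the ice surface there are 1487 − 542 = 945 annual layers.
Excluding 5 false annual layers: 945 − 5 = 940.
The annual layer at the ice surface is 2004 CE, so the dust horizon dates to 2004 − 940 = 1064 CE.

1064 CE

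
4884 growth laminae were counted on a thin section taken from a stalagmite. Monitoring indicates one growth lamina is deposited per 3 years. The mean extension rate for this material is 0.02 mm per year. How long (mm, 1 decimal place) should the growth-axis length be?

4884 growth laminae at 3 years each span 4884 × 3 = 14652 years.
Predicted length = 0.02 mm/year × 14652 years = 293.0 mm.

293.0 mm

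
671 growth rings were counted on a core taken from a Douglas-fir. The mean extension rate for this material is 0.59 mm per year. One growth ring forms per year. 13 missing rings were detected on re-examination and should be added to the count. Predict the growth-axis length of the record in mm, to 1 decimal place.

403.6 mm

True growth ring count = 671 + 13 = 684.
Length ≈ 0.59 × 684 = 403.6 mm.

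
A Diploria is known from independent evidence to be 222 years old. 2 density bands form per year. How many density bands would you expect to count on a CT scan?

444 density bands

With 2 density bands per year, 222 years would produce 222 × 2 = 444 density bands.
So 444 density bands should be present.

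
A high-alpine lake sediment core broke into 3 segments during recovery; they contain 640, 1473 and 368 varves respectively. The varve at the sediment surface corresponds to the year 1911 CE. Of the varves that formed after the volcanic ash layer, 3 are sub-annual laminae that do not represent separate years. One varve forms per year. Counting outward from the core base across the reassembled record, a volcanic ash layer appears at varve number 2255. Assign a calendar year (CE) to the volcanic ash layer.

Total varves = 640 + 1473 + 368 = 2481.
The volcanic ash layer sits at varve 2255 from the core base, so 2481 − 2255 = 226 varves formed after it.
226 − 3 false = 223 true varves after the volcanic ash layer.
Counting back 223 years from 1911 CE places the volcanic ash layer in 1911 − 223 = 1688 CE.

1688 CE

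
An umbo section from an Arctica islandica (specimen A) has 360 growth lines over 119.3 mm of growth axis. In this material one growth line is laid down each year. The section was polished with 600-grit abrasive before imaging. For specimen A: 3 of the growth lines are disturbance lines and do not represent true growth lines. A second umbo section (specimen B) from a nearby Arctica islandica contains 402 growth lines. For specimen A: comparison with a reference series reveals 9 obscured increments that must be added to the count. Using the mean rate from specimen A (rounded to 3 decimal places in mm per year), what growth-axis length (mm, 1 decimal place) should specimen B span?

Specimen A: after corrections the count is 360 − 3 + 9 = 366 growth lines.
A: Mean rate = 119.3 mm / 366 years ≈ 0.326 mm per year.
B's length ≈ 0.326 × 402 = 131.1 mm.

131.1 mm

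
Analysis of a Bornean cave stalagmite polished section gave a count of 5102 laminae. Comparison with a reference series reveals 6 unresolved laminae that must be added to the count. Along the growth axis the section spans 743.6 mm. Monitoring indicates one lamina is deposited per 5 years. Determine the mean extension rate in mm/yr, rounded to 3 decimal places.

0.029 mm/yr

After corrections the count is 5102 + 6 = 5108 laminae.
At 5 years per lamina, 5108 × 5 = 25540 years.
Mean rate = 743.6 mm / 25540 years ≈ 0.029 mm/yr.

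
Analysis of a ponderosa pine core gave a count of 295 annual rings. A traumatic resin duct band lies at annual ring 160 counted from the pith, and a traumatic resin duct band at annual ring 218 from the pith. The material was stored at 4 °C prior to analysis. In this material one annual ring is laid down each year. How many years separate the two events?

218 − 160 = 58 annual rings lie between the two events.
At one annual ring per year, 58 years elapsed between them.

58 years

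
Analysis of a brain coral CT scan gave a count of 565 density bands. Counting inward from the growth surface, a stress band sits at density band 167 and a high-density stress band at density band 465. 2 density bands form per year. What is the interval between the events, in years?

465 − 167 = 298 density bands lie between the two events.
Dividing by 2 density bands per year: 298 / 2 = 149 years.

149 years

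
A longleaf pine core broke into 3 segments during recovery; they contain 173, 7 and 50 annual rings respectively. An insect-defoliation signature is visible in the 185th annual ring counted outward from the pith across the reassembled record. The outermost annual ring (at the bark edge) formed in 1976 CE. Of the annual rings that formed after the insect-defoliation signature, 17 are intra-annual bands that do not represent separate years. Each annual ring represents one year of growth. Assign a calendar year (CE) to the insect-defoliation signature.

1948 CE

Total annual rings = 173 + 7 + 50 = 230.
The insect-defoliation signature sits at annual ring 185 from the pith, so 230 − 185 = 45 annual rings formed after it.
Excluding 17 false annual rings: 45 − 17 = 28.
1976 − 28 = 1948 CE.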